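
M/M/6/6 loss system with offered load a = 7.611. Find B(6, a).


B(c,a) = (a^c/c!) / Σ_{k=0}^{c} a^k/k!
a^6/6! = 269.971448
Σ terms (k=0..6): 1.00000 + 7.61100 + 28.96366 + 73.48081 + 139.81560 + 212.82731 + 269.97145 = 733.669834
B = 269.971448/733.669834 = 0.367974

Final: 0.367974


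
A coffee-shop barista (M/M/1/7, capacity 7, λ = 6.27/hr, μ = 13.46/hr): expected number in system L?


ρ = 6.27/13.46 = 0.4658
L = ρ[1 − (K+1)ρ^K + Kρ^(K+1)] / [(1−ρ)(1−ρ^(K+1))]
Numerator: 0.4658·(1 − 8·0.004759 + 7·0.002217) = 0.455317
Denominator: (0.5342)·(0.997783) = 0.532991
L = 0.455317/0.532991 = 0.8543

Final: 0.8543


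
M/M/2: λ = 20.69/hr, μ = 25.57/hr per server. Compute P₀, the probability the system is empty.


a = λ/μ = 20.69/25.57 = 0.8092; ρ = a/c = 0.4046
Σ_{k=0}^{1} a^k/k! (terms k=0..1) = 1.00000 + 0.80915 = 1.80915
Tail: a^2/(2!(1−ρ)) = 0.65473/(2·0.5954) = 0.54980
P₀ = 1/(1.80915 + 0.54980) = 1/2.35895 = 0.423918

Final: 0.423918


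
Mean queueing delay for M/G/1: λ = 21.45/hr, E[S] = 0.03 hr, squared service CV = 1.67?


ρ = λ·E[S] = 21.45·0.03 = 0.6435
E[S²] = E[S]²(1+C_s²) = 0.03²·(1+1.67) = 0.002403
Wq = λ·E[S²]/(2(1−ρ)) = 21.45·0.002403/(2·0.3565) = 0.07229 hr

Final: 0.07229 hr


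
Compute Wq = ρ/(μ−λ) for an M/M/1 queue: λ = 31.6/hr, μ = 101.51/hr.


ρ = 31.6/101.51 = 0.3113
Wq = ρ/(μ−λ) = 0.3113/(101.51 − 31.6) = 0.3113/69.91 = 0.004453 hr

Final: 0.004453 hr


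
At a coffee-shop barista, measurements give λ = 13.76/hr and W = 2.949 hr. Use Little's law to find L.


L = λW = 13.76·2.949 = 40.5782

Final: 40.5782


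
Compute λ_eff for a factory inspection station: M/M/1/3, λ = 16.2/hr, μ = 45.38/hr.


ρ = 0.3570; P_K = (1−ρ)ρ^3/(1−ρ^4) = 0.029736
λ_eff = λ(1 − P_K) = 16.2·(1 − 0.029736) = 16.2·0.970264 = 15.7183 /hr

Final: 15.7183 /hr


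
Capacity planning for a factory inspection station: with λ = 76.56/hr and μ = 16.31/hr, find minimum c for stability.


Stability requires cμ > λ ⇔ c > λ/μ.
λ/μ = 76.56/16.31 = 4.6941
Minimum integer c = ⌊4.6941⌋ + 1 = 5
Check: 5·16.31 = 81.55 > 76.56, while 4·16.31 = 65.24 ≤ 76.56

Final: 5 servers


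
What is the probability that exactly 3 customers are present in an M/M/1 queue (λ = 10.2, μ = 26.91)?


ρ = 10.2/26.91 = 0.3790
P_n = (1−ρ)·ρ^n = (1 − 0.3790)·0.3790^3 = 0.6210·0.054458 = 0.033816

Final: 0.033816


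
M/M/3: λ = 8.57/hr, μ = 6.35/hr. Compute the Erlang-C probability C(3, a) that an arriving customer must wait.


a = λ/μ = 1.3496; ρ = a/3 = 0.4499
P₀ = 0.249684 (from M/M/c formula)
C(c,a) = [a^c/(c!(1−ρ))]·P₀ = [2.45822/(6·0.5501)]·0.249684
= 0.74474·0.249684 = 0.185949

Final: 0.185949


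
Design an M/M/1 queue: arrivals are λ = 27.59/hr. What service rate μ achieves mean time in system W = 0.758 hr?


W = 1/(μ−λ) ⇒ μ − λ = 1/W = 1/0.758 = 1.3193
μ = λ + 1/W = 27.59 + 1.3193 = 28.9093 per hr

Final: 28.9093 /hr


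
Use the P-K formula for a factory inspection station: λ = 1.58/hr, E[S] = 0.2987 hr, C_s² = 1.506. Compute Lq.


ρ = λ·E[S] = 1.58·0.2987 = 0.4719
Lq = ρ²(1+C_s²)/(2(1−ρ)) = 0.2227·(1+1.506)/(2·0.5281)
= 0.2227·2.5060/1.0561 = 0.52852

Final: 0.52852


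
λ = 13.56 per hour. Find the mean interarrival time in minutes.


Mean interarrival time = 1/λ = 1/13.56 hour = 0.07375 hour
In minutes: 0.07375 × 60 = 4.4248 min

Final: 4.4248 min


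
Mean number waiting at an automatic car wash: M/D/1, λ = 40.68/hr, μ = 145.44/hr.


ρ = 40.68/145.44 = 0.2797
M/D/1: Lq = ρ²/(2(1−ρ)) = 0.07823/(2·0.7203) = 0.05431

Final: 0.05431


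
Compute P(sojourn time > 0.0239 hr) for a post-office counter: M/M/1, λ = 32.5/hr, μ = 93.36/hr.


W ~ Exponential(μ−λ) for M/M/1.
μ − λ = 93.36 − 32.5 = 60.8600
P(W > t) = e^{−(μ−λ)t} = e^{−1.4546} = 0.233504

Final: 0.233504


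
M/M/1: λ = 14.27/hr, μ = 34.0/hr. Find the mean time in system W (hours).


W = 1/(μ−λ) = 1/(34.0 − 14.27) = 1/19.73 = 0.05068 hr

Final: 0.05068 hr


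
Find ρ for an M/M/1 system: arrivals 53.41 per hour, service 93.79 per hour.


ρ = λ/μ = 53.41/93.79 = 0.5695

Final: 0.5695


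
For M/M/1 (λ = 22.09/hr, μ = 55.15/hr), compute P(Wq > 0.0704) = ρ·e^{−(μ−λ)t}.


ρ = 22.09/55.15 = 0.4005
P(Wq > t) = ρ·e^{−(μ−λ)t} = 0.4005·e^{−2.3274}
= 0.4005·0.097547 = 0.039072

Final: 0.039072


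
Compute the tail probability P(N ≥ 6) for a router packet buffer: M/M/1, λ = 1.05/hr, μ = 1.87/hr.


ρ = 1.05/1.87 = 0.5615
P(N ≥ n) = ρ^n = 0.5615^6 = 0.031339

Final: 0.031339


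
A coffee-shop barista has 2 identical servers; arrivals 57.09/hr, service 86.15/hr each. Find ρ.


ρ = λ/(cμ) = 57.09/(2·86.15) = 57.09/172.30 = 0.3313

Final: 0.3313


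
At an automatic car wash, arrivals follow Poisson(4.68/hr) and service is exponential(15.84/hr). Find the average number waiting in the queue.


ρ = 4.68/15.84 = 0.2955
Lq = ρ²/(1−ρ) = 0.08729/0.7045 = 0.1239

Final: 0.1239


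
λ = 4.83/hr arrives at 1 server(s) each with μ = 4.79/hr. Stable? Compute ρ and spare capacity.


Total capacity cμ = 1·4.79 = 4.79/hr
ρ = λ/(cμ) = 4.83/4.79 = 1.0084
Stable ⇔ ρ < 1: NO
Spare capacity = cμ − λ = 4.79 − 4.83 = -0.04/hr

Final: ρ = 1.0084; unstable; margin = -0.04/hr


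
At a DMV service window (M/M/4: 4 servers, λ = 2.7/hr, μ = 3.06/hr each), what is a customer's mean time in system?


a = 0.8824; ρ = 0.2206; P₀ = 0.413476
Lq = P₀·a^c·ρ/(c!(1−ρ)²) = 0.003792
Wq = Lq/λ = 0.003792/2.7 = 0.001404 hr
W = Wq + 1/μ = 0.001404 + 0.32680 = 0.32820 hr

Final: 0.32820 hr


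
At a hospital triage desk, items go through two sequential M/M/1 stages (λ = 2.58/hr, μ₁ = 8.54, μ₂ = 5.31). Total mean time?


Each node sees arrival rate λ = 2.58/hr (tandem ⇒ throughput preserved).
W₁ = 1/(μ₁−λ) = 1/(8.54−2.58) = 0.16779 hr
W₂ = 1/(μ₂−λ) = 1/(5.31−2.58) = 0.36630 hr
W_total = W₁ + W₂ = 0.16779 + 0.36630 = 0.53409 hr

Final: 0.53409 hr


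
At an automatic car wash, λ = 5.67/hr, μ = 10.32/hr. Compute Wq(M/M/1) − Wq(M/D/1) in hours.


ρ = 5.67/10.32 = 0.5494
Wq(M/M/1) = ρ/(μ−λ) = 0.5494/4.65 = 0.11815 hr
Wq(M/D/1) = ρ/(2(μ−λ)) = 0.05908 hr
Savings = 0.11815 − 0.05908 = 0.05908 hr

Final: 0.05908 hr


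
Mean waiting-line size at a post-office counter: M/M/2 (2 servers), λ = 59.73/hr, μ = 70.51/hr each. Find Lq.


a = λ/μ = 0.8471; ρ = a/2 = 0.4236
P₀ = 0.404932
Lq = P₀·a^c·ρ / (c!·(1−ρ)²) = 0.404932·0.71760·0.4236/(2·0.33229)
= 0.18520

Final: 0.18520


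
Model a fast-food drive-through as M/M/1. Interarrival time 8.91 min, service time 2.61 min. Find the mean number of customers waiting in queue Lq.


λ = 60/8.91 = 6.7340 /hr
μ = 60/2.61 = 22.9885 /hr
ρ = λ/μ = 6.7340/22.9885 = 0.2929
Lq = ρ²/(1−ρ) = 0.08581/0.7071 = 0.1214

Final: 0.1214


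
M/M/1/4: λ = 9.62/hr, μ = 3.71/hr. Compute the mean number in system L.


ρ = 9.62/3.71 = 2.5930
L = ρ[1 − (K+1)ρ^K + Kρ^(K+1)] / [(1−ρ)(1−ρ^(K+1))]
Numerator: 2.5930·(1 − 5·45.206892 + 4·117.221105) = 632.300978
Denominator: (-1.5930)·(-116.221105) = 185.139281
L = 632.300978/185.139281 = 3.4153

Final: 3.4153


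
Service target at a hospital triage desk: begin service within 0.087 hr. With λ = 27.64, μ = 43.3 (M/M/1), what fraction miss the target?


ρ = 27.64/43.3 = 0.6383
P(Wq > t) = ρ·e^{−(μ−λ)t} = 0.6383·e^{−1.3624}
= 0.6383·0.256040 = 0.163440

Final: 0.163440


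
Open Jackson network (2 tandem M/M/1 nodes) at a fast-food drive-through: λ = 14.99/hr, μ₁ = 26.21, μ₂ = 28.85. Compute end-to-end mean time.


Each node sees arrival rate λ = 14.99/hr (tandem ⇒ throughput preserved).
W₁ = 1/(μ₁−λ) = 1/(26.21−14.99) = 0.08913 hr
W₂ = 1/(μ₂−λ) = 1/(28.85−14.99) = 0.07215 hr
W_total = W₁ + W₂ = 0.08913 + 0.07215 = 0.16128 hr

Final: 0.16128 hr


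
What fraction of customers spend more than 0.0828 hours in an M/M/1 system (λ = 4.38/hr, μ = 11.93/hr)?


W ~ Exponential(μ−λ) for M/M/1.
μ − λ = 11.93 − 4.38 = 7.5500
P(W > t) = e^{−(μ−λ)t} = e^{−0.6251} = 0.535186

Final: 0.535186


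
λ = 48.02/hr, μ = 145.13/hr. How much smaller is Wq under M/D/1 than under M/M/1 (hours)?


ρ = 48.02/145.13 = 0.3309
Wq(M/M/1) = ρ/(μ−λ) = 0.3309/97.11 = 0.003407 hr
Wq(M/D/1) = ρ/(2(μ−λ)) = 0.001704 hr
Savings = 0.003407 − 0.001704 = 0.001704 hr

Final: 0.001704 hr


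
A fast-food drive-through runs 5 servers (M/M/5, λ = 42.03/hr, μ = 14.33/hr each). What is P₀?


a = λ/μ = 42.03/14.33 = 2.9330; ρ = a/c = 0.5866
Σ_{k=0}^{4} a^k/k! (terms k=0..4) = 1.00000 + 2.93301 + 4.30127 + 4.20522 + 3.08348 = 15.52297
Tail: a^5/(5!(1−ρ)) = 217.05310/(120·0.4134) = 4.37538
P₀ = 1/(15.52297 + 4.37538) = 1/19.89836 = 0.050255

Final: 0.050255


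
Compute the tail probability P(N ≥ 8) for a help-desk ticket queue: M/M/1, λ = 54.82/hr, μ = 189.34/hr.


ρ = 54.82/189.34 = 0.2895
P(N ≥ n) = ρ^n = 0.2895^8 = 0.00004938

Final: 0.00004938


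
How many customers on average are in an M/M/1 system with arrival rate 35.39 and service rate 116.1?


ρ = λ/μ = 35.39/116.1 = 0.3048
L = ρ/(1−ρ) = 0.3048/(1 − 0.3048) = 0.3048/0.6952 = 0.4385

Final: 0.4385


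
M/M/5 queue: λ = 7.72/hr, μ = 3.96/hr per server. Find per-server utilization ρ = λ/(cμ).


ρ = λ/(cμ) = 7.72/(5·3.96) = 7.72/19.80 = 0.3899

Final: 0.3899


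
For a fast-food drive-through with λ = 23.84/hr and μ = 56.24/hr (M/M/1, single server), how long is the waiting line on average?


ρ = 23.84/56.24 = 0.4239
Lq = ρ²/(1−ρ) = 0.1797/0.5761 = 0.3119

Final: 0.3119


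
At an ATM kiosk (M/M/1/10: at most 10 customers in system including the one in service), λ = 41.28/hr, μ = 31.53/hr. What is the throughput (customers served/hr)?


ρ = 1.3092; P_K = (1−ρ)ρ^10/(1−ρ^11) = 0.249048
λ_eff = λ(1 − P_K) = 41.28·(1 − 0.249048) = 41.28·0.750952 = 30.9993 /hr

Final: 30.9993 /hr


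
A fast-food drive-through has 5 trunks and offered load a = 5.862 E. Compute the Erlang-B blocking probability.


B(c,a) = (a^c/c!) / Σ_{k=0}^{c} a^k/k!
a^5/5! = 57.682998
Σ terms (k=0..5): 1.00000 + 5.86200 + 17.18152 + 33.57269 + 49.20078 + 57.68300 = 164.499997
B = 57.682998/164.499997 = 0.350657

Final: 0.350657


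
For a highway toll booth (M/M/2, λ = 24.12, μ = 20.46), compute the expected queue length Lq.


a = λ/μ = 1.1789; ρ = a/2 = 0.5894
P₀ = 0.258303
Lq = P₀·a^c·ρ / (c!·(1−ρ)²) = 0.258303·1.38977·0.5894/(2·0.16856)
= 0.62768

Final: 0.62768


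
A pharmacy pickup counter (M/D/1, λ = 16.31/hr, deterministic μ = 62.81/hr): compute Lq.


ρ = 16.31/62.81 = 0.2597
M/D/1: Lq = ρ²/(2(1−ρ)) = 0.06743/(2·0.7403) = 0.04554

Final: 0.04554


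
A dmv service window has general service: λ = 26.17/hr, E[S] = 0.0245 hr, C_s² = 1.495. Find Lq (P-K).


ρ = λ·E[S] = 26.17·0.0245 = 0.6412
Lq = ρ²(1+C_s²)/(2(1−ρ)) = 0.4111·(1+1.495)/(2·0.3588)
= 0.4111·2.4950/0.7177 = 1.42917

Final: 1.42917


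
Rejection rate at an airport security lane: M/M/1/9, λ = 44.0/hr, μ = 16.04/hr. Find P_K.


ρ = λ/μ = 44.0/16.04 = 2.7431
P_K = (1−ρ)ρ^K/(1−ρ^(K+1)) = (-1.7431·8794.979122)/(1 − 24125.877891)
= -15330.898769/-24124.877891 = 0.635481

Final: 0.635481


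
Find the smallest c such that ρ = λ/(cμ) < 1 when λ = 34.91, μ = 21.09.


Stability requires cμ > λ ⇔ c > λ/μ.
λ/μ = 34.91/21.09 = 1.6553
Minimum integer c = ⌊1.6553⌋ + 1 = 2
Check: 2·21.09 = 42.18 > 34.91, while 1·21.09 = 21.09 ≤ 34.91

Final: 2 servers


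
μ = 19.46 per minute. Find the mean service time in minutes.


Mean service time = 1/μ = 1/19.46 minute = 0.05139 minute
In minutes: 0.05139 × 1 = 0.05139 min

Final: 0.05139 min


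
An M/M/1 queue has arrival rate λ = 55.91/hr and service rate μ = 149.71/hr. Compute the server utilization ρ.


ρ = λ/μ = 55.91/149.71 = 0.3735

Final: 0.3735


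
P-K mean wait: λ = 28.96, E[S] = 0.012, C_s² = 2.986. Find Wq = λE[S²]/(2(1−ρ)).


ρ = λ·E[S] = 28.96·0.012 = 0.3475
E[S²] = E[S]²(1+C_s²) = 0.012²·(1+2.986) = 0.0005740
Wq = λ·E[S²]/(2(1−ρ)) = 28.96·0.0005740/(2·0.6525) = 0.01274 hr

Final: 0.01274 hr


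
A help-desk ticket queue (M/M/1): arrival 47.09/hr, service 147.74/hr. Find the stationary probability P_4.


ρ = 47.09/147.74 = 0.3187
P_n = (1−ρ)·ρ^n = (1 − 0.3187)·0.3187^4 = 0.6813·0.010321 = 0.007031

Final: 0.007031


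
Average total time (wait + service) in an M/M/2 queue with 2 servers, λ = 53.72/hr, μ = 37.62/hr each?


a = 1.4280; ρ = 0.7140; P₀ = 0.166873
Lq = P₀·a^c·ρ/(c!(1−ρ)²) = 1.48488
Wq = Lq/λ = 1.48488/53.72 = 0.02764 hr
W = Wq + 1/μ = 0.02764 + 0.02658 = 0.05422 hr

Final: 0.05422 hr


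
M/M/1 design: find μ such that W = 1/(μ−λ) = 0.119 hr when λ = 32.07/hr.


W = 1/(μ−λ) ⇒ μ − λ = 1/W = 1/0.119 = 8.4034
μ = λ + 1/W = 32.07 + 8.4034 = 40.4734 per hr

Final: 40.4734 /hr


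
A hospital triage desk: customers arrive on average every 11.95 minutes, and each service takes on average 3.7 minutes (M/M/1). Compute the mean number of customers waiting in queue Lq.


λ = 60/11.95 = 5.0209 /hr
μ = 60/3.7 = 16.2162 /hr
ρ = λ/μ = 5.0209/16.2162 = 0.3096
Lq = ρ²/(1−ρ) = 0.09587/0.6904 = 0.1389

Final: 0.1389


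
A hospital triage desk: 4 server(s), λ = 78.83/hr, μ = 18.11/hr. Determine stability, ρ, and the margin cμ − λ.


Total capacity cμ = 4·18.11 = 72.44/hr
ρ = λ/(cμ) = 78.83/72.44 = 1.0882
Stable ⇔ ρ < 1: NO
Spare capacity = cμ − λ = 72.44 − 78.83 = -6.39/hr

Final: ρ = 1.0882; unstable; margin = -6.39/hr


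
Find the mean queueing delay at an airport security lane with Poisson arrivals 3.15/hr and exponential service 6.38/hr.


ρ = 3.15/6.38 = 0.4937
Wq = ρ/(μ−λ) = 0.4937/(6.38 − 3.15) = 0.4937/3.23 = 0.1529 hr

Final: 0.1529 hr


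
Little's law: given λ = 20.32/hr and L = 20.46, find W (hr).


W = L/λ = 20.46/20.32 = 1.0069 hr

Final: 1.0069 hr


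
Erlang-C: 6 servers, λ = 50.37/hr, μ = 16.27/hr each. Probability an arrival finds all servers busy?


a = λ/μ = 3.0959; ρ = a/6 = 0.5160
P₀ = 0.044331 (from M/M/c formula)
C(c,a) = [a^c/(c!(1−ρ))]·P₀ = [880.45343/(720·0.4840)]·0.044331
= 2.52645·0.044331 = 0.112000

Final: 0.112000


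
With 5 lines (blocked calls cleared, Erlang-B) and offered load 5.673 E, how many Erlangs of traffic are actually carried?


B(5,5.673) = 0.336958 (Erlang-B)
Carried load = a(1 − B) = 5.673·(1 − 0.336958) = 5.673·0.663042 = 3.7614 E

Final: 3.7614 Erlangs


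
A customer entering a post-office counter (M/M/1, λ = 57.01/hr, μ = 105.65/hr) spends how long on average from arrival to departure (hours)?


W = 1/(μ−λ) = 1/(105.65 − 57.01) = 1/48.64 = 0.02056 hr

Final: 0.02056 hr


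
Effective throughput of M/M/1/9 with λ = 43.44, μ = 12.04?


ρ = 3.6080; P_K = (1−ρ)ρ^9/(1−ρ^10) = 0.722838
λ_eff = λ(1 − P_K) = 43.44·(1 − 0.722838) = 43.44·0.277162 = 12.0399 /hr

Final: 12.0399 /hr


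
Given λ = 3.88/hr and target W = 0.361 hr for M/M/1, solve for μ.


W = 1/(μ−λ) ⇒ μ − λ = 1/W = 1/0.361 = 2.7701
μ = λ + 1/W = 3.88 + 2.7701 = 6.6501 per hr

Final: 6.6501 /hr


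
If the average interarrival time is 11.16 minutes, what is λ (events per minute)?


λ = 1/(interarrival time) in consistent units.
1 minute = 1 min, so λ = 1/11.16 = 0.08961 per minute

Final: 0.08961 /min


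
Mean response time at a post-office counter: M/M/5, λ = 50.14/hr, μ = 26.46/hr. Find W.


a = 1.8949; ρ = 0.3790; P₀ = 0.149489
Lq = P₀·a^c·ρ/(c!(1−ρ)²) = 0.02991
Wq = Lq/λ = 0.02991/50.14 = 0.0005965 hr
W = Wq + 1/μ = 0.0005965 + 0.03779 = 0.03839 hr

Final: 0.03839 hr


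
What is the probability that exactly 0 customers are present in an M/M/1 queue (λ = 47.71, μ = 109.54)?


ρ = 47.71/109.54 = 0.4355
P_n = (1−ρ)·ρ^n = (1 − 0.4355)·0.4355^0 = 0.5645·1.000000 = 0.564451

Final: 0.564451


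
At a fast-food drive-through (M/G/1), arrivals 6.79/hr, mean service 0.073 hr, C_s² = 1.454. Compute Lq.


ρ = λ·E[S] = 6.79·0.073 = 0.4957
Lq = ρ²(1+C_s²)/(2(1−ρ)) = 0.2457·(1+1.454)/(2·0.5043)
= 0.2457·2.4540/1.0087 = 0.59774

Final: 0.59774


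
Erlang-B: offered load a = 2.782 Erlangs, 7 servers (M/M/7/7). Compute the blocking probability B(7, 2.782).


B(c,a) = (a^c/c!) / Σ_{k=0}^{c} a^k/k!
a^7/7! = 0.255899
Σ terms (k=0..7): 1.00000 + 2.78200 + 3.86976 + 3.58856 + 2.49584 + 1.38869 + 0.64389 + 0.25590 = 16.024639
B = 0.255899/16.024639 = 0.015969

Final: 0.015969


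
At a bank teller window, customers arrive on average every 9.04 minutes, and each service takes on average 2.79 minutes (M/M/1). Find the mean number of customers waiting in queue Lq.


λ = 60/9.04 = 6.6372 /hr
μ = 60/2.79 = 21.5054 /hr
ρ = λ/μ = 6.6372/21.5054 = 0.3086
Lq = ρ²/(1−ρ) = 0.09525/0.6914 = 0.1378

Final: 0.1378


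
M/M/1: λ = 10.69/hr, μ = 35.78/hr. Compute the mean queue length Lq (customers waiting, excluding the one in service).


ρ = 10.69/35.78 = 0.2988
Lq = ρ²/(1−ρ) = 0.08926/0.7012 = 0.1273

Final: 0.1273


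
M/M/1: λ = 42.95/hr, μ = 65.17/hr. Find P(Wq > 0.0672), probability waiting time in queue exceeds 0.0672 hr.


ρ = 42.95/65.17 = 0.6590
P(Wq > t) = ρ·e^{−(μ−λ)t} = 0.6590·e^{−1.4932}
= 0.6590·0.224656 = 0.148059

Final: 0.148059


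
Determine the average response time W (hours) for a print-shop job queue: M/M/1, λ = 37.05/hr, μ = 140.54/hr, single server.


W = 1/(μ−λ) = 1/(140.54 − 37.05) = 1/103.49 = 0.009663 hr

Final: 0.009663 hr


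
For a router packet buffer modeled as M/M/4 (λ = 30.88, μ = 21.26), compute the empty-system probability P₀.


a = λ/μ = 30.88/21.26 = 1.4525; ρ = a/c = 0.3631
Σ_{k=0}^{3} a^k/k! (terms k=0..3) = 1.00000 + 1.45249 + 1.05487 + 0.51073 = 4.01809
Tail: a^4/(4!(1−ρ)) = 4.45098/(24·0.6369) = 0.29120
P₀ = 1/(4.01809 + 0.29120) = 1/4.30929 = 0.232057

Final: 0.232057


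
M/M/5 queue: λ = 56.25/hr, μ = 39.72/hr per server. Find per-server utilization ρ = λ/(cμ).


ρ = λ/(cμ) = 56.25/(5·39.72) = 56.25/198.60 = 0.2832

Final: 0.2832


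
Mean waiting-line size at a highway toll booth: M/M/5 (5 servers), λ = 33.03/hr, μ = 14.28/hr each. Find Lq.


a = λ/μ = 2.3130; ρ = a/5 = 0.4626
P₀ = 0.097372
Lq = P₀·a^c·ρ / (c!·(1−ρ)²) = 0.097372·66.20668·0.4626/(120·0.28879)
= 0.08606

Final: 0.08606


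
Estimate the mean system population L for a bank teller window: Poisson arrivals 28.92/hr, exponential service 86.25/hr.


ρ = λ/μ = 28.92/86.25 = 0.3353
L = ρ/(1−ρ) = 0.3353/(1 − 0.3353) = 0.3353/0.6647 = 0.5044

Final: 0.5044


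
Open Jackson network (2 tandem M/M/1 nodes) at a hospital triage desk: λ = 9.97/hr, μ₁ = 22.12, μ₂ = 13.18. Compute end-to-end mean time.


Each node sees arrival rate λ = 9.97/hr (tandem ⇒ throughput preserved).
W₁ = 1/(μ₁−λ) = 1/(22.12−9.97) = 0.08230 hr
W₂ = 1/(μ₂−λ) = 1/(13.18−9.97) = 0.31153 hr
W_total = W₁ + W₂ = 0.08230 + 0.31153 = 0.39383 hr

Final: 0.39383 hr


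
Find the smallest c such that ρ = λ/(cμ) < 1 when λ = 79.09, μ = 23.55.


Stability requires cμ > λ ⇔ c > λ/μ.
λ/μ = 79.09/23.55 = 3.3584
Minimum integer c = ⌊3.3584⌋ + 1 = 4
Check: 4·23.55 = 94.20 > 79.09, while 3·23.55 = 70.65 ≤ 79.09

Final: 4 servers


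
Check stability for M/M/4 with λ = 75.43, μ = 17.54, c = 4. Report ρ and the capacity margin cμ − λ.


Total capacity cμ = 4·17.54 = 70.16/hr
ρ = λ/(cμ) = 75.43/70.16 = 1.0751
Stable ⇔ ρ < 1: NO
Spare capacity = cμ − λ = 70.16 − 75.43 = -5.27/hr

Final: ρ = 1.0751; unstable; margin = -5.27/hr


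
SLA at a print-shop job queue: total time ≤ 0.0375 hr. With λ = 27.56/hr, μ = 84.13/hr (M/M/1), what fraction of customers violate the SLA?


W ~ Exponential(μ−λ) for M/M/1.
μ − λ = 84.13 − 27.56 = 56.5700
P(W > t) = e^{−(μ−λ)t} = e^{−2.1214} = 0.119867

Final: 0.119867


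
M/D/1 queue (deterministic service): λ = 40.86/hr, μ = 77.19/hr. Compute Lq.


ρ = 40.86/77.19 = 0.5293
M/D/1: Lq = ρ²/(2(1−ρ)) = 0.2802/(2·0.4707) = 0.29767

Final: 0.29767


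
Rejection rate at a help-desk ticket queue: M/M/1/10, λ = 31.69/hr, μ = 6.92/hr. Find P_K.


ρ = λ/μ = 31.69/6.92 = 4.5795
P_K = (1−ρ)ρ^K/(1−ρ^(K+1)) = (-3.5795·4056593.097400)/(1 − 18577086.019739)
= -14520492.922339/-18577085.019739 = 0.781635

Final: 0.781635


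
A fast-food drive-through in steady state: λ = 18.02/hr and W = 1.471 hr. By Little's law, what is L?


L = λW = 18.02·1.471 = 26.5074

Final: 26.5074


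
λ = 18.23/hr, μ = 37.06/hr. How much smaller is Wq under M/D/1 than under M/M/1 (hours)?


ρ = 18.23/37.06 = 0.4919
Wq(M/M/1) = ρ/(μ−λ) = 0.4919/18.83 = 0.02612 hr
Wq(M/D/1) = ρ/(2(μ−λ)) = 0.01306 hr
Savings = 0.02612 − 0.01306 = 0.01306 hr

Final: 0.01306 hr


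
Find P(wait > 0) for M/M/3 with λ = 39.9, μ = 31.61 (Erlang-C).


a = λ/μ = 1.2623; ρ = a/3 = 0.4208
P₀ = 0.274908 (from M/M/c formula)
C(c,a) = [a^c/(c!(1−ρ))]·P₀ = [2.01115/(6·0.5792)]·0.274908
= 0.57867·0.274908 = 0.159081

Final: 0.159081


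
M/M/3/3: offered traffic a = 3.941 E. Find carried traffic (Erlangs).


B(3,3.941) = 0.445322 (Erlang-B)
Carried load = a(1 − B) = 3.941·(1 − 0.445322) = 3.941·0.554678 = 2.1860 E

Final: 2.1860 Erlangs


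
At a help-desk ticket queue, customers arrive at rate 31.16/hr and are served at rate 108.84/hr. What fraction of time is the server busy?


ρ = λ/μ = 31.16/108.84 = 0.2863

Final: 0.2863


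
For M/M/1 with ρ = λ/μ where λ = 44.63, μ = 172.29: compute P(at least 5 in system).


ρ = 44.63/172.29 = 0.2590
P(N ≥ n) = ρ^n = 0.2590^5 = 0.001166

Final: 0.001166


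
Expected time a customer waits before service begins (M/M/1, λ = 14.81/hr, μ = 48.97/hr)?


ρ = 14.81/48.97 = 0.3024
Wq = ρ/(μ−λ) = 0.3024/(48.97 − 14.81) = 0.3024/34.16 = 0.008853 hr

Final: 0.008853 hr


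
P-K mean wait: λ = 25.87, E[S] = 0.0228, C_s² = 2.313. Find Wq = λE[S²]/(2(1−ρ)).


ρ = λ·E[S] = 25.87·0.0228 = 0.5898
E[S²] = E[S]²(1+C_s²) = 0.0228²·(1+2.313) = 0.001722
Wq = λ·E[S²]/(2(1−ρ)) = 25.87·0.001722/(2·0.4102) = 0.05431 hr

Final: 0.05431 hr


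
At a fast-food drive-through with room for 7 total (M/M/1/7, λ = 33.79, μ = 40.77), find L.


ρ = 33.79/40.77 = 0.8288
L = ρ[1 − (K+1)ρ^K + Kρ^(K+1)] / [(1−ρ)(1−ρ^(K+1))]
Numerator: 0.8288·(1 − 8·0.268616 + 7·0.222628) = 0.339363
Denominator: (0.1712)·(0.777372) = 0.133089
L = 0.339363/0.133089 = 2.5499

Final: 2.5499


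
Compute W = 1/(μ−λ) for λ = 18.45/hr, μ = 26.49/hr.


W = 1/(μ−λ) = 1/(26.49 − 18.45) = 1/8.04 = 0.1244 hr

Final: 0.1244 hr


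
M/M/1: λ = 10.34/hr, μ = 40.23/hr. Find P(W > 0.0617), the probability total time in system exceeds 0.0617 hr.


W ~ Exponential(μ−λ) for M/M/1.
μ − λ = 40.23 − 10.34 = 29.8900
P(W > t) = e^{−(μ−λ)t} = e^{−1.8442} = 0.158150

Final: 0.158150


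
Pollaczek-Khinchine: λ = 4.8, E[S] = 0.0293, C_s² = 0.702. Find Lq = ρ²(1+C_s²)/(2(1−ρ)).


ρ = λ·E[S] = 4.8·0.0293 = 0.1406
Lq = ρ²(1+C_s²)/(2(1−ρ)) = 0.01978·(1+0.702)/(2·0.8594)
= 0.01978·1.7020/1.7187 = 0.01959

Final: 0.01959


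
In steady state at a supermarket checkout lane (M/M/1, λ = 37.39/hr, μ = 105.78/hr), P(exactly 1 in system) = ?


ρ = 37.39/105.78 = 0.3535
P_n = (1−ρ)·ρ^n = (1 − 0.3535)·0.3535^1 = 0.6465·0.353469 = 0.228529

Final: 0.228529


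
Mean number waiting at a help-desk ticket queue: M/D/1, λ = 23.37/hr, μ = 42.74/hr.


ρ = 23.37/42.74 = 0.5468
M/D/1: Lq = ρ²/(2(1−ρ)) = 0.2990/(2·0.4532) = 0.32986

Final: 0.32986


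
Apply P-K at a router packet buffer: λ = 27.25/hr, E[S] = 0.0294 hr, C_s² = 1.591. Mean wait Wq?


ρ = λ·E[S] = 27.25·0.0294 = 0.8012
E[S²] = E[S]²(1+C_s²) = 0.0294²·(1+1.591) = 0.002240
Wq = λ·E[S²]/(2(1−ρ)) = 27.25·0.002240/(2·0.1988) = 0.15345 hr

Final: 0.15345 hr


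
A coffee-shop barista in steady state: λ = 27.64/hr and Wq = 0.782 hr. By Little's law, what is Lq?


Lq = λWq = 27.64·0.782 = 21.6145

Final: 21.6145


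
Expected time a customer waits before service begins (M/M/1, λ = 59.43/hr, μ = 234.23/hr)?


ρ = 59.43/234.23 = 0.2537
Wq = ρ/(μ−λ) = 0.2537/(234.23 − 59.43) = 0.2537/174.80 = 0.001452 hr

Final: 0.001452 hr


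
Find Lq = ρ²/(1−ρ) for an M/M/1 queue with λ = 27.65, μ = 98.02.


ρ = 27.65/98.02 = 0.2821
Lq = ρ²/(1−ρ) = 0.07957/0.7179 = 0.1108

Final: 0.1108


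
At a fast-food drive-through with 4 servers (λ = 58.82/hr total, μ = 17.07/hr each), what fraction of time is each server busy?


ρ = λ/(cμ) = 58.82/(4·17.07) = 58.82/68.28 = 0.8615

Final: 0.8615


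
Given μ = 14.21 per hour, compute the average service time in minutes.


Mean service time = 1/μ = 1/14.21 hour = 0.07037 hour
In minutes: 0.07037 × 60 = 4.2224 min

Final: 4.2224 min


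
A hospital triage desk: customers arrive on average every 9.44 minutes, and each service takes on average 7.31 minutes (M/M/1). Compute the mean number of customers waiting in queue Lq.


λ = 60/9.44 = 6.3559 /hr
μ = 60/7.31 = 8.2079 /hr
ρ = λ/μ = 6.3559/8.2079 = 0.7744
Lq = ρ²/(1−ρ) = 0.5996/0.2256 = 2.6576

Final: 2.6576


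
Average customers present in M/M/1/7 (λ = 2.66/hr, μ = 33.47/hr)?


ρ = 2.66/33.47 = 0.07947
L = ρ[1 − (K+1)ρ^K + Kρ^(K+1)] / [(1−ρ)(1−ρ^(K+1))]
Numerator: 0.07947·(1 − 8·0.00000002003 + 7·0.000000001592) = 0.079474
Denominator: (0.9205)·(1.000000) = 0.920526
L = 0.079474/0.920526 = 0.08634

Final: 0.08634


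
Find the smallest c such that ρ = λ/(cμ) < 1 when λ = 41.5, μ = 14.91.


Stability requires cμ > λ ⇔ c > λ/μ.
λ/μ = 41.5/14.91 = 2.7834
Minimum integer c = ⌊2.7834⌋ + 1 = 3
Check: 3·14.91 = 44.73 > 41.5, while 2·14.91 = 29.82 ≤ 41.5

Final: 3 servers


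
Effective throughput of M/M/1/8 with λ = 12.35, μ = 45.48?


ρ = 0.2715; P_K = (1−ρ)ρ^8/(1−ρ^9) = 0.00002154
λ_eff = λ(1 − P_K) = 12.35·(1 − 0.00002154) = 12.35·0.999978 = 12.3497 /hr

Final: 12.3497 /hr


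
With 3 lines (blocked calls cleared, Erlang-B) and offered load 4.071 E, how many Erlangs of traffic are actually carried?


B(3,4.071) = 0.457063 (Erlang-B)
Carried load = a(1 − B) = 4.071·(1 − 0.457063) = 4.071·0.542937 = 2.2103 E

Final: 2.2103 Erlangs


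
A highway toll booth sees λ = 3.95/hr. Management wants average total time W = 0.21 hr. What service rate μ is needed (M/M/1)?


W = 1/(μ−λ) ⇒ μ − λ = 1/W = 1/0.21 = 4.7619
μ = λ + 1/W = 3.95 + 4.7619 = 8.7119 per hr

Final: 8.7119 /hr


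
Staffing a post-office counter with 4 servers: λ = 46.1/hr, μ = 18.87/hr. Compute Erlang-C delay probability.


a = λ/μ = 2.4430; ρ = a/4 = 0.6108
P₀ = 0.078923 (from M/M/c formula)
C(c,a) = [a^c/(c!(1−ρ))]·P₀ = [35.62182/(24·0.3892)]·0.078923
= 3.81316·0.078923 = 0.300946

Final: 0.300946


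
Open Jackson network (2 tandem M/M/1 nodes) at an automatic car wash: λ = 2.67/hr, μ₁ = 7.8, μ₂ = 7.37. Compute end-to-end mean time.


Each node sees arrival rate λ = 2.67/hr (tandem ⇒ throughput preserved).
W₁ = 1/(μ₁−λ) = 1/(7.8−2.67) = 0.19493 hr
W₂ = 1/(μ₂−λ) = 1/(7.37−2.67) = 0.21277 hr
W_total = W₁ + W₂ = 0.19493 + 0.21277 = 0.40770 hr

Final: 0.40770 hr


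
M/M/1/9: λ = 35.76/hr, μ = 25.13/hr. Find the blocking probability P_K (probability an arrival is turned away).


ρ = λ/μ = 35.76/25.13 = 1.4230
P_K = (1−ρ)ρ^K/(1−ρ^(K+1)) = (-0.4230·23.924628)/(1 − 34.044755)
= -10.120127/-33.044755 = 0.306255

Final: 0.306255


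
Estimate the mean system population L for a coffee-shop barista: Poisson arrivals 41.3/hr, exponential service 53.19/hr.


ρ = λ/μ = 41.3/53.19 = 0.7765
L = ρ/(1−ρ) = 0.7765/(1 − 0.7765) = 0.7765/0.2235 = 3.4735

Final: 3.4735


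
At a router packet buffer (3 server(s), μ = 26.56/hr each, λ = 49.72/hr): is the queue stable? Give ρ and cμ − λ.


Total capacity cμ = 3·26.56 = 79.68/hr
ρ = λ/(cμ) = 49.72/79.68 = 0.6240
Stable ⇔ ρ < 1: YES
Spare capacity = cμ − λ = 79.68 − 49.72 = 29.96/hr

Final: ρ = 0.6240; stable; margin = 29.96/hr


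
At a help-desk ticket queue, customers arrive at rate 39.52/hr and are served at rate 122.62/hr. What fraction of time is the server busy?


ρ = λ/μ = 39.52/122.62 = 0.3223

Final: 0.3223


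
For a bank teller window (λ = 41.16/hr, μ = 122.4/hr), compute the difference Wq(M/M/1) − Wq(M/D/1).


ρ = 41.16/122.4 = 0.3363
Wq(M/M/1) = ρ/(μ−λ) = 0.3363/81.24 = 0.004139 hr
Wq(M/D/1) = ρ/(2(μ−λ)) = 0.002070 hr
Savings = 0.004139 − 0.002070 = 0.002070 hr

Final: 0.002070 hr


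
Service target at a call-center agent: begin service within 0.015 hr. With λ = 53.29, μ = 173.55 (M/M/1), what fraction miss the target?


ρ = 53.29/173.55 = 0.3071
P(Wq > t) = ρ·e^{−(μ−λ)t} = 0.3071·e^{−1.8039}
= 0.3071·0.164655 = 0.050559

Final: 0.050559


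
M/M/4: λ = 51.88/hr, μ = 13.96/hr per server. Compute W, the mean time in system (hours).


a = 3.7163; ρ = 0.9291; P₀ = 0.007562
Lq = P₀·a^c·ρ/(c!(1−ρ)²) = 11.10227
Wq = Lq/λ = 11.10227/51.88 = 0.21400 hr
W = Wq + 1/μ = 0.21400 + 0.07163 = 0.28563 hr

Final: 0.28563 hr


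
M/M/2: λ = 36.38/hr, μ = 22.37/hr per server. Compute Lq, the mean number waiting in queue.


a = λ/μ = 1.6263; ρ = a/2 = 0.8131
P₀ = 0.103057
Lq = P₀·a^c·ρ / (c!·(1−ρ)²) = 0.103057·2.64480·0.8131/(2·0.03492)
= 3.17386

Final: 3.17386


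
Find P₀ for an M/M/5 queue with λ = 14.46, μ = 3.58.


a = λ/μ = 14.46/3.58 = 4.0391; ρ = a/c = 0.8078
Σ_{k=0}^{4} a^k/k! (terms k=0..4) = 1.00000 + 4.03911 + 8.15719 + 10.98258 + 11.08996 = 35.26884
Tail: a^5/(5!(1−ρ)) = 1075.04423/(120·0.1922) = 46.61650
P₀ = 1/(35.26884 + 46.61650) = 1/81.88534 = 0.012212

Final: 0.012212


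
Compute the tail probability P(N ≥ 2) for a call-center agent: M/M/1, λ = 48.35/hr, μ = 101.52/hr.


ρ = 48.35/101.52 = 0.4763
P(N ≥ n) = ρ^n = 0.4763^2 = 0.226824

Final: 0.226824


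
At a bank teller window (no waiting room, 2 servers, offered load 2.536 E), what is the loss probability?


B(c,a) = (a^c/c!) / Σ_{k=0}^{c} a^k/k!
a^2/2! = 3.215648
Σ terms (k=0..2): 1.00000 + 2.53600 + 3.21565 = 6.751648
B = 3.215648/6.751648 = 0.476276

Final: 0.476276


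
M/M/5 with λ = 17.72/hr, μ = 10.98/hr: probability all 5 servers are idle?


a = λ/μ = 17.72/10.98 = 1.6138; ρ = a/c = 0.3228
Σ_{k=0}^{4} a^k/k! (terms k=0..4) = 1.00000 + 1.61384 + 1.30225 + 0.70054 + 0.28264 = 4.89927
Tail: a^5/(5!(1−ρ)) = 10.94730/(120·0.6772) = 0.13471
P₀ = 1/(4.89927 + 0.13471) = 1/5.03398 = 0.198650

Final: 0.198650


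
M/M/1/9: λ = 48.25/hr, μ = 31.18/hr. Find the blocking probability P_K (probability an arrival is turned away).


ρ = λ/μ = 48.25/31.18 = 1.5475
P_K = (1−ρ)ρ^K/(1−ρ^(K+1)) = (-0.5475·50.885127)/(1 − 78.743020)
= -27.857893/-77.743020 = 0.358333

Final: 0.358333


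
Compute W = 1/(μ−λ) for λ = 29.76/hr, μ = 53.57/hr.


W = 1/(μ−λ) = 1/(53.57 − 29.76) = 1/23.81 = 0.04200 hr

Final: 0.04200 hr


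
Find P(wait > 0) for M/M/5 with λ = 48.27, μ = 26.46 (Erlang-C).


a = λ/μ = 1.8243; ρ = a/5 = 0.3649
P₀ = 0.160601 (from M/M/c formula)
C(c,a) = [a^c/(c!(1−ρ))]·P₀ = [20.20400/(120·0.6351)]·0.160601
= 0.26508·0.160601 = 0.042573

Final: 0.042573


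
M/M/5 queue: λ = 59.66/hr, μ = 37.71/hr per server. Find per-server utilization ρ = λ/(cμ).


ρ = λ/(cμ) = 59.66/(5·37.71) = 59.66/188.55 = 0.3164

Final: 0.3164


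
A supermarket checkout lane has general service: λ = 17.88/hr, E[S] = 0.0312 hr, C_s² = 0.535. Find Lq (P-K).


ρ = λ·E[S] = 17.88·0.0312 = 0.5579
Lq = ρ²(1+C_s²)/(2(1−ρ)) = 0.3112·(1+0.535)/(2·0.4421)
= 0.3112·1.5350/0.8843 = 0.54021

Final: 0.54021


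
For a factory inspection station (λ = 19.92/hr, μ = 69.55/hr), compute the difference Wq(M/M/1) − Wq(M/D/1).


ρ = 19.92/69.55 = 0.2864
Wq(M/M/1) = ρ/(μ−λ) = 0.2864/49.63 = 0.005771 hr
Wq(M/D/1) = ρ/(2(μ−λ)) = 0.002885 hr
Savings = 0.005771 − 0.002885 = 0.002885 hr

Final: 0.002885 hr


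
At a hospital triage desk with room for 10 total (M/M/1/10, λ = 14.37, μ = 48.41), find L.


ρ = 14.37/48.41 = 0.2968
L = ρ[1 − (K+1)ρ^K + Kρ^(K+1)] / [(1−ρ)(1−ρ^(K+1))]
Numerator: 0.2968·(1 − 11·0.000005311 + 10·0.000001577) = 0.296827
Denominator: (0.7032)·(0.999998) = 0.703159
L = 0.296827/0.703159 = 0.4221

Final: 0.4221


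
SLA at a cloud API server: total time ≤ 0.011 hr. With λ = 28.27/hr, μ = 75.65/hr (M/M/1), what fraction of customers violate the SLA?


W ~ Exponential(μ−λ) for M/M/1.
μ − λ = 75.65 − 28.27 = 47.3800
P(W > t) = e^{−(μ−λ)t} = e^{−0.5212} = 0.593819

Final: 0.593819


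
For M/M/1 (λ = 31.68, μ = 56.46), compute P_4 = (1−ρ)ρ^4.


ρ = 31.68/56.46 = 0.5611
P_n = (1−ρ)·ρ^n = (1 − 0.5611)·0.5611^4 = 0.4389·0.099124 = 0.043505

Final: 0.043505


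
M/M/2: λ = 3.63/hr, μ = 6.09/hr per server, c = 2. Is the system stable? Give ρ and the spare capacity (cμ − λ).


Total capacity cμ = 2·6.09 = 12.18/hr
ρ = λ/(cμ) = 3.63/12.18 = 0.2980
Stable ⇔ ρ < 1: YES
Spare capacity = cμ − λ = 12.18 − 3.63 = 8.55/hr

Final: ρ = 0.2980; stable; margin = 8.55/hr


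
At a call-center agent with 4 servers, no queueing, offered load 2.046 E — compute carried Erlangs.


B(4,2.046) = 0.100066 (Erlang-B)
Carried load = a(1 − B) = 2.046·(1 − 0.100066) = 2.046·0.899934 = 1.8413 E

Final: 1.8413 Erlangs


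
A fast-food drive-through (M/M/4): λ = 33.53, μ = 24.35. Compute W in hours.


a = 1.3770; ρ = 0.3443; P₀ = 0.250709
Lq = P₀·a^c·ρ/(c!(1−ρ)²) = 0.03007
Wq = Lq/λ = 0.03007/33.53 = 0.0008967 hr
W = Wq + 1/μ = 0.0008967 + 0.04107 = 0.04196 hr

Final: 0.04196 hr


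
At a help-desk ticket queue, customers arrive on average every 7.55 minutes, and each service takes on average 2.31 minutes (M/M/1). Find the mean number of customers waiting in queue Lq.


λ = 60/7.55 = 7.9470 /hr
μ = 60/2.31 = 25.9740 /hr
ρ = λ/μ = 7.9470/25.9740 = 0.3060
Lq = ρ²/(1−ρ) = 0.09361/0.6940 = 0.1349

Final: 0.1349


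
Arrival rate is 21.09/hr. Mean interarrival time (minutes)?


Mean interarrival time = 1/λ = 1/21.09 hour = 0.04742 hour
In minutes: 0.04742 × 60 = 2.8450 min

Final: 2.8450 min


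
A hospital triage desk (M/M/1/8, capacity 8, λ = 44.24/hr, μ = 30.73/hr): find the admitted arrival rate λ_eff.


ρ = 1.4396; P_K = (1−ρ)ρ^8/(1−ρ^9) = 0.317326
λ_eff = λ(1 − P_K) = 44.24·(1 − 0.317326) = 44.24·0.682674 = 30.2015 /hr

Final: 30.2015 /hr


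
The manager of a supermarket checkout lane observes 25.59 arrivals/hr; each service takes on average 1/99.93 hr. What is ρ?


ρ = λ/μ = 25.59/99.93 = 0.2561

Final: 0.2561


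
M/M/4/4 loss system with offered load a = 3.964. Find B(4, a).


B(c,a) = (a^c/c!) / Σ_{k=0}^{c} a^k/k!
a^4/4! = 10.287820
Σ terms (k=0..4): 1.00000 + 3.96400 + 7.85665 + 10.38125 + 10.28782 = 33.489719
B = 10.287820/33.489719 = 0.307193

Final: 0.307193


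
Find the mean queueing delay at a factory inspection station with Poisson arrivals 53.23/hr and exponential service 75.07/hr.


ρ = 53.23/75.07 = 0.7091
Wq = ρ/(μ−λ) = 0.7091/(75.07 − 53.23) = 0.7091/21.84 = 0.03247 hr

Final: 0.03247 hr


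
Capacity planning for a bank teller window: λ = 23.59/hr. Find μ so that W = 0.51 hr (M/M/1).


W = 1/(μ−λ) ⇒ μ − λ = 1/W = 1/0.51 = 1.9608
μ = λ + 1/W = 23.59 + 1.9608 = 25.5508 per hr

Final: 25.5508 /hr


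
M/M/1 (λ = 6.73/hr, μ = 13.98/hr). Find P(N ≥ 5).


ρ = 6.73/13.98 = 0.4814
P(N ≥ n) = ρ^n = 0.4814^5 = 0.025855

Final: 0.025855


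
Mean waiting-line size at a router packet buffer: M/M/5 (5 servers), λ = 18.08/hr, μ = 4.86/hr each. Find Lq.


a = λ/μ = 3.7202; ρ = a/5 = 0.7440
P₀ = 0.019456
Lq = P₀·a^c·ρ / (c!·(1−ρ)²) = 0.019456·712.54252·0.7440/(120·0.06552)
= 1.31189

Final: 1.31189


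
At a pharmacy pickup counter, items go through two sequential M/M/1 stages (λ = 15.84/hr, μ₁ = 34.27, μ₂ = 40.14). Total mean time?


Each node sees arrival rate λ = 15.84/hr (tandem ⇒ throughput preserved).
W₁ = 1/(μ₁−λ) = 1/(34.27−15.84) = 0.05426 hr
W₂ = 1/(μ₂−λ) = 1/(40.14−15.84) = 0.04115 hr
W_total = W₁ + W₂ = 0.05426 + 0.04115 = 0.09541 hr

Final: 0.09541 hr


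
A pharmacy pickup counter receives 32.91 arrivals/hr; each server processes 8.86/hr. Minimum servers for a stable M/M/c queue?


Stability requires cμ > λ ⇔ c > λ/μ.
λ/μ = 32.91/8.86 = 3.7144
Minimum integer c = ⌊3.7144⌋ + 1 = 4
Check: 4·8.86 = 35.44 > 32.91, while 3·8.86 = 26.58 ≤ 32.91

Final: 4 servers


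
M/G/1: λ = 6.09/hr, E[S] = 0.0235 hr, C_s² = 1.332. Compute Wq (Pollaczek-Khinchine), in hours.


ρ = λ·E[S] = 6.09·0.0235 = 0.1431
E[S²] = E[S]²(1+C_s²) = 0.0235²·(1+1.332) = 0.001288
Wq = λ·E[S²]/(2(1−ρ)) = 6.09·0.001288/(2·0.8569) = 0.004576 hr

Final: 0.004576 hr


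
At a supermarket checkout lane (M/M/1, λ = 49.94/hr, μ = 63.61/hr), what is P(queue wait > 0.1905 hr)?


ρ = 49.94/63.61 = 0.7851
P(Wq > t) = ρ·e^{−(μ−λ)t} = 0.7851·e^{−2.6041}
= 0.7851·0.073967 = 0.058071

Final: 0.058071


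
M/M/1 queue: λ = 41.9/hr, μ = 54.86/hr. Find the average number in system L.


ρ = λ/μ = 41.9/54.86 = 0.7638
L = ρ/(1−ρ) = 0.7638/(1 − 0.7638) = 0.7638/0.2362 = 3.2330

Final: 3.2330


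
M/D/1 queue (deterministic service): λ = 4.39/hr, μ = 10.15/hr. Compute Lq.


ρ = 4.39/10.15 = 0.4325
M/D/1: Lq = ρ²/(2(1−ρ)) = 0.1871/(2·0.5675) = 0.16482

Final: 0.16482


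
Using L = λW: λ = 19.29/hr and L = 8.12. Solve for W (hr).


W = L/λ = 8.12/19.29 = 0.4209 hr

Final: 0.4209 hr


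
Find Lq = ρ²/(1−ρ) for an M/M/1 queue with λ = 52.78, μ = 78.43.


ρ = 52.78/78.43 = 0.6730
Lq = ρ²/(1−ρ) = 0.4529/0.3270 = 1.3847

Final: 1.3847


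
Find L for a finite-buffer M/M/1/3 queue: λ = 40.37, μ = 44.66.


ρ = 40.37/44.66 = 0.9039
L = ρ[1 − (K+1)ρ^K + Kρ^(K+1)] / [(1−ρ)(1−ρ^(K+1))]
Numerator: 0.9039·(1 − 4·0.738618 + 3·0.667667) = 0.043867
Denominator: (0.09606)·(0.332333) = 0.031924
L = 0.043867/0.031924 = 1.3741

Final: 1.3741


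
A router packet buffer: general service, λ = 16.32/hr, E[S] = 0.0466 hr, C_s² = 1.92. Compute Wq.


ρ = λ·E[S] = 16.32·0.0466 = 0.7605
E[S²] = E[S]²(1+C_s²) = 0.0466²·(1+1.92) = 0.006341
Wq = λ·E[S²]/(2(1−ρ)) = 16.32·0.006341/(2·0.2395) = 0.21605 hr

Final: 0.21605 hr


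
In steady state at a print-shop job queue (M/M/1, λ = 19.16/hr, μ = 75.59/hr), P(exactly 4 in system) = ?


ρ = 19.16/75.59 = 0.2535
P_n = (1−ρ)·ρ^n = (1 − 0.2535)·0.2535^4 = 0.7465·0.004128 = 0.003082

Final: 0.003082


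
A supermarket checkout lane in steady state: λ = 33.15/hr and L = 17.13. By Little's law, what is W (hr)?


W = L/λ = 17.13/33.15 = 0.5167 hr

Final: 0.5167 hr


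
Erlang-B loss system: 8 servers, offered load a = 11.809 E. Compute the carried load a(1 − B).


B(8,11.809) = 0.415368 (Erlang-B)
Carried load = a(1 − B) = 11.809·(1 − 0.415368) = 11.809·0.584632 = 6.9039 E

Final: 6.9039 Erlangs
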